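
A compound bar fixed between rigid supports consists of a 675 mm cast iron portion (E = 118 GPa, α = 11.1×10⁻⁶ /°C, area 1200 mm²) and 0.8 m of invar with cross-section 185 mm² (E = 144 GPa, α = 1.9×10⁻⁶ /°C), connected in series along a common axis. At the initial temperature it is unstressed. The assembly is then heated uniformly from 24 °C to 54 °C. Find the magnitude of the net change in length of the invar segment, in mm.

Free thermal expansion of the whole bar: Σ αᵢΔT Lᵢ = 11.1×10⁻⁶×30×675 + 1.9×10⁻⁶×30×800 = 0.2704 mm.
The rigid supports impose zero overall length change; the single axial force P common to all segments must satisfy P Σ Lᵢ/(AᵢEᵢ) = δ_free.
Σ Lᵢ/(AᵢEᵢ) = 675/(1200×118×10³) + 800/(185×144×10³) = 3.48×10⁻⁵ mm/N.
P = 0.2704 / 3.48×10⁻⁵ = 7770 N = 7.77 kN, compressive.
For the invar segment, free thermal change = 1.9×10⁻⁶×30×800 = 0.0456 mm and elastic change from P = 7770×800/(185×144×10³) = 0.2333 mm; these oppose, so the net change is 0.188 mm (segment shortens).

|ΔL| ≈ 0.188 mm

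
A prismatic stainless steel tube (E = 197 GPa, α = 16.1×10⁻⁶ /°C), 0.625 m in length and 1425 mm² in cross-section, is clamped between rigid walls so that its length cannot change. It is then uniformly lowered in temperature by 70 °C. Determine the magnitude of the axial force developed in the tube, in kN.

P ≈ 316 kN (tensile)

With zero net strain, σ = E·αΔT = 197 GPa × 16.1×10⁻⁶ × 70 = 222 MPa.
P = AEαΔT = 1425 × 197×10³ × 16.1×10⁻⁶ × 70 = 316.4 kN (tensile).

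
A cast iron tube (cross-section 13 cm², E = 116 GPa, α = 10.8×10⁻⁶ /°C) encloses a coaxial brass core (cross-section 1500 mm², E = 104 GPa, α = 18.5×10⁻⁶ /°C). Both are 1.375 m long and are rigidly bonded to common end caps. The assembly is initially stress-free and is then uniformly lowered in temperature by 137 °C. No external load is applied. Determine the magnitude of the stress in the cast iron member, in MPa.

σ ≈ 62.2 MPa (compressive)

Both members must finish at the same length. With the larger α, the brass tends to over-contract; the plates restrain it, putting the brass in tension and the cast iron in compression. With no external load the two internal forces are equal and opposite, magnitude P.
Compatibility of the two members (thermal + elastic change equal): (α₁ − α₂)ΔT = P·[1/(A₁E₁) + 1/(A₂E₂)].
|α₁ − α₂|·ΔT = 7.7×10⁻⁶ × 137 = 0.001055.
1/(A₁E₁) + 1/(A₂E₂) = 1/(1300×116×10³) + 1/(1500×104×10³) = 1.304×10⁻⁸ N⁻¹.
P = 0.001055 / 1.304×10⁻⁸ = 80890 N = 80.89 kN.
σ_{cast iron} = P/A₁ = 80890/1300 = 62.22 MPa, compressive.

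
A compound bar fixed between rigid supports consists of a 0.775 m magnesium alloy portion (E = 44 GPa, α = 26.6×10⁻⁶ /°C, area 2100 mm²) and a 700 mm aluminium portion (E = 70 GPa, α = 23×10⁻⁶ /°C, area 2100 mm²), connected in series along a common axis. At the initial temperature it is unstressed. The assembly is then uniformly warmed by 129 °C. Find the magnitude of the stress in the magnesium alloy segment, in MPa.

σ ≈ 172 MPa (compressive)

With the walls removed the bar would change length by δ_free = Σ αᵢΔT Lᵢ = 26.6×10⁻⁶×129×775 + 23×10⁻⁶×129×700 = 4.736 mm.
Since the ends are fixed, an axial force P builds up, equal in every segment, with P · Σ Lᵢ/(AᵢEᵢ) = δ_free.
Σ Lᵢ/(AᵢEᵢ) = 775/(2100×44×10³) + 700/(2100×70×10³) = 1.315×10⁻⁵ mm/N.
So P = 4.736 / 1.315×10⁻⁵ = 360.2 kN, compressive.
σ_{magnesium alloy} = P / A = 360200 / 2100 = 171.5 MPa.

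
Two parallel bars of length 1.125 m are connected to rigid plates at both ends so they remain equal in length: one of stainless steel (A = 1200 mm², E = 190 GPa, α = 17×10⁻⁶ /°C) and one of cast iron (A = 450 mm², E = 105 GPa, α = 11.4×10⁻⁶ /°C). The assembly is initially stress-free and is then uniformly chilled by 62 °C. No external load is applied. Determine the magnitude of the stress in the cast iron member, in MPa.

σ ≈ 30.2 MPa (compressive)

The stainless steel has the larger α, so on cooling it would change length more than the cast iron if both were free. The rigid plates force a common final length, so the stainless steel is put into tension and the cast iron into compression, with equal and opposite forces P (no external load).
Compatibility of the two members (thermal + elastic change equal): (α₁ − α₂)ΔT = P·[1/(A₁E₁) + 1/(A₂E₂)].
|α₁ − α₂|·ΔT = 5.6×10⁻⁶ × 62 = 0.0003472.
1/(A₁E₁) + 1/(A₂E₂) = 1/(1200×190×10³) + 1/(450×105×10³) = 2.555×10⁻⁸ N⁻¹.
So P = 0.0003472 / 2.555×10⁻⁸ = 13.59 kN.
σ_{cast iron} = P/A₂ = 13590/450 = 30.2 MPa, compressive.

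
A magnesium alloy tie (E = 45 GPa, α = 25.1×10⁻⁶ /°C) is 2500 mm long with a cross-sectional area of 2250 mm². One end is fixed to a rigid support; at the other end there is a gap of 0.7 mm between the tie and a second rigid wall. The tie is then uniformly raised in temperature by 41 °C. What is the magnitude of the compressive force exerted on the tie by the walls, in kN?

Free thermal elongation = αΔT L = 25.1×10⁻⁶ × 41 × 2500 = 2.573 mm.
This exceeds the 0.7 mm gap, so the wall pushes back. The portion of expansion that must be recovered elastically is δ_free − gap = 2.573 − 0.7 = 1.873 mm.
Compatibility: PL/(AE) = 1.873 mm, so σ = P/A = E × (1.873/2500) = 33.71 MPa.
Force on the wall = σA = 33.71 × 2250 mm² = 75.85 kN.

P ≈ 75.8 kN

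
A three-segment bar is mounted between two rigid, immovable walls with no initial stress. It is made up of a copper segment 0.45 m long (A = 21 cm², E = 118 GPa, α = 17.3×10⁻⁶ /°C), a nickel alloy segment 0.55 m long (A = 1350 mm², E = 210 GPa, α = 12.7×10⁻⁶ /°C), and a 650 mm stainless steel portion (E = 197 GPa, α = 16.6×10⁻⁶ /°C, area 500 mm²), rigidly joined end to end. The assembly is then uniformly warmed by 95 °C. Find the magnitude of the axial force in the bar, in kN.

With the walls removed the bar would change length by δ_free = Σ αᵢΔT Lᵢ = 17.3×10⁻⁶×95×450 + 12.7×10⁻⁶×95×550 + 16.6×10⁻⁶×95×650 = 2.428 mm.
The rigid supports impose zero overall length change; the single axial force P common to all segments must satisfy P Σ Lᵢ/(AᵢEᵢ) = δ_free.
Σ Lᵢ/(AᵢEᵢ) = 450/(2100×118×10³) + 550/(1350×210×10³) + 650/(500×197×10³) = 1.036×10⁻⁵ mm/N.
Hence P = δ_free / Σ(L/AE) = 2.428/1.036×10⁻⁵ = 234.5 kN (compressive).

P ≈ 234 kN (compressive)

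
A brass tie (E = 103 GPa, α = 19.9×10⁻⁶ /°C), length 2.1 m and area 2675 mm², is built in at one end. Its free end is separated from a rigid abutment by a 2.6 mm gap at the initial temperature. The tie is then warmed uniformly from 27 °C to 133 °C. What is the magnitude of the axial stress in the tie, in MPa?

σ ≈ 89.7 MPa (compressive)

Unrestrained expansion: δ_free = αΔT L = 19.9×10⁻⁶ × 106 × 2100 = 4.43 mm.
The gap closes (δ_free > 2.6 mm) and the wall then resists a further 4.43 − 2.6 = 1.83 mm of expansion.
That suppressed elongation corresponds to σ = E·Δ/L = 103×10³ × 1.83/2100 = 89.74 MPa.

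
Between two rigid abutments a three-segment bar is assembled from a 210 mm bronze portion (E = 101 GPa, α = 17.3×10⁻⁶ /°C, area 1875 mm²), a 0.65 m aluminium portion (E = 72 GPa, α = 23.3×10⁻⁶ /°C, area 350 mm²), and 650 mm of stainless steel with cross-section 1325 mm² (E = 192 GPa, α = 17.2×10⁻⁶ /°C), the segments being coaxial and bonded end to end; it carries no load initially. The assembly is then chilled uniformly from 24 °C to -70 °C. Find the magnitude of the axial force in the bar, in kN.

Free thermal contraction of the whole bar: Σ αᵢΔT Lᵢ = 17.3×10⁻⁶×94×210 + 23.3×10⁻⁶×94×650 + 17.2×10⁻⁶×94×650 = 2.816 mm.
Since the ends are fixed, an axial force P builds up, equal in every segment, with P · Σ Lᵢ/(AᵢEᵢ) = δ_free.
Σ Lᵢ/(AᵢEᵢ) = 210/(1875×101×10³) + 650/(350×72×10³) + 650/(1325×192×10³) = 2.946×10⁻⁵ mm/N.
So P = 2.816 / 2.946×10⁻⁵ = 95.6 kN, tensile.

P ≈ 95.6 kN (tensile)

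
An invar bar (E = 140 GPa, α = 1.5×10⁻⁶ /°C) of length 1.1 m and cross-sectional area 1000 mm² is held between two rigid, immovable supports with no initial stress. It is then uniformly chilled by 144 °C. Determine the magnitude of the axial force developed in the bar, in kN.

P ≈ 30.2 kN (tensile)

With zero net strain, σ = E·αΔT = 140 GPa × 1.5×10⁻⁶ × 144 = 30.24 MPa.
Then P = σA = 30.24 × 1000 mm² = 30.24 kN, tensile.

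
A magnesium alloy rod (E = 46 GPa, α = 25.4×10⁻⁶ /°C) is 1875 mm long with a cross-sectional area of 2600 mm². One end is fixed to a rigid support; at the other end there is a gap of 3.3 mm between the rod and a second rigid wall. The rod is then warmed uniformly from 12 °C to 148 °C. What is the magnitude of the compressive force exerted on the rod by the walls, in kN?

P ≈ 203 kN

Free thermal elongation = αΔT L = 25.4×10⁻⁶ × 136 × 1875 = 6.477 mm.
After closing the 3.3 mm clearance, 6.477 − 3.3 = 3.177 mm of expansion remains to be suppressed by the wall.
So σ = E(δ_free − g)/L = 46×10³ × 3.177/1875 = 77.94 MPa.
Force on the wall = σA = 77.94 × 2600 mm² = 202.7 kN.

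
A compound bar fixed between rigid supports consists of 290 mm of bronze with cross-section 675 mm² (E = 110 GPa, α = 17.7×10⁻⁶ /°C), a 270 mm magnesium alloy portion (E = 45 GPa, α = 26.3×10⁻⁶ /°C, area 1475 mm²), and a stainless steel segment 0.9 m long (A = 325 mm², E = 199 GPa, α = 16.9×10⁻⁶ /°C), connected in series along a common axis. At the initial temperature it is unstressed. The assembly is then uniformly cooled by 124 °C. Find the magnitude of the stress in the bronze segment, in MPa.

σ ≈ 230 MPa (tensile)

Free thermal contraction of the whole bar: Σ αᵢΔT Lᵢ = 17.7×10⁻⁶×124×290 + 26.3×10⁻⁶×124×270 + 16.9×10⁻⁶×124×900 = 3.403 mm.
The walls prevent any net length change, so an axial force P (same in every segment) develops. Compatibility: P · Σ Lᵢ/(AᵢEᵢ) = δ_free.
Σ Lᵢ/(AᵢEᵢ) = 290/(675×110×10³) + 270/(1475×45×10³) + 900/(325×199×10³) = 2.189×10⁻⁵ mm/N.
So P = 3.403 / 2.189×10⁻⁵ = 155.5 kN, tensile.
σ_{bronze} = P / A = 155500 / 675 = 230.3 MPa.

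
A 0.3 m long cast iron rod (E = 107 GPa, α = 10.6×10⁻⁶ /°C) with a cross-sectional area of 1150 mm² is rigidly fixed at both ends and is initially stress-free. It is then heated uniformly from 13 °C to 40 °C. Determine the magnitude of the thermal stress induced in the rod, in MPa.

Because both ends are immovable the net strain is zero, and the suppressed thermal strain is αΔT = 10.6×10⁻⁶ × 27 = 286.2×10⁻⁶.
σ = EαΔT = 107×10³ × 10.6×10⁻⁶ × 27 = 30.62 MPa (compressive; the rod is trying to expand).

σ ≈ 30.6 MPa (compressive)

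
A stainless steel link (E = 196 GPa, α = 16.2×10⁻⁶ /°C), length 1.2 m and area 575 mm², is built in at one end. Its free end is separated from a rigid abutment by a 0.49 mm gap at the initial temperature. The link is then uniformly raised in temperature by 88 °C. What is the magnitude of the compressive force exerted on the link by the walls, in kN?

P ≈ 115 kN

Unrestrained expansion: δ_free = αΔT L = 16.2×10⁻⁶ × 88 × 1200 = 1.711 mm.
The gap closes (δ_free > 0.49 mm) and the wall then resists a further 1.711 − 0.49 = 1.221 mm of expansion.
So σ = E(δ_free − g)/L = 196×10³ × 1.221/1200 = 199.4 MPa.
P = σA = 199.4 × 575 = 114.6 kN.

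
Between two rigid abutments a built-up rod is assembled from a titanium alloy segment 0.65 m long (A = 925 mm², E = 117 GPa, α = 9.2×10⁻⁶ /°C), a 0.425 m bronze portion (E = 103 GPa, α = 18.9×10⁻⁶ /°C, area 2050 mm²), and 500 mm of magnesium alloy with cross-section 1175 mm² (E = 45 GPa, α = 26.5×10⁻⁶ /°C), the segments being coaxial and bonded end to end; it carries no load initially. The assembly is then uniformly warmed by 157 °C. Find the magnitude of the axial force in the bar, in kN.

If the supports were absent, the total length change would be Σ αᵢΔT Lᵢ = 9.2×10⁻⁶×157×650 + 18.9×10⁻⁶×157×425 + 26.5×10⁻⁶×157×500 = 4.28 mm.
Since the ends are fixed, an axial force P builds up, equal in every segment, with P · Σ Lᵢ/(AᵢEᵢ) = δ_free.
The series flexibility is Σ Lᵢ/(AᵢEᵢ) = 650/(925×117×10³) + 425/(2050×103×10³) + 500/(1175×45×10³) = 1.748×10⁻⁵ mm/N.
P = 4.28 / 1.748×10⁻⁵ = 244900 N = 244.9 kN, compressive.

P ≈ 245 kN (compressive)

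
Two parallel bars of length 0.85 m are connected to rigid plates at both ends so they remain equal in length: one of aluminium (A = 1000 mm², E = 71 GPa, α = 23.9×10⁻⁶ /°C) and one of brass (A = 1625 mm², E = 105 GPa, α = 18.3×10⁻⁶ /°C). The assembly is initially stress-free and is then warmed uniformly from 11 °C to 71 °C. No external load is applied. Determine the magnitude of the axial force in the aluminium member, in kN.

The aluminium has the larger α, so on heating it would change length more than the brass if both were free. The rigid plates force a common final length, so the aluminium is put into compression and the brass into tension, with equal and opposite forces P (no external load).
Compatibility of the two members (thermal + elastic change equal): (α₁ − α₂)ΔT = P·[1/(A₁E₁) + 1/(A₂E₂)].
|α₁ − α₂|·ΔT = 5.6×10⁻⁶ × 60 = 0.000336.
1/(A₁E₁) + 1/(A₂E₂) = 1/(1000×71×10³) + 1/(1625×105×10³) = 1.995×10⁻⁸ N⁻¹.
So P = 0.000336 / 1.995×10⁻⁸ = 16.85 kN.

P ≈ 16.8 kN (compressive in the aluminium)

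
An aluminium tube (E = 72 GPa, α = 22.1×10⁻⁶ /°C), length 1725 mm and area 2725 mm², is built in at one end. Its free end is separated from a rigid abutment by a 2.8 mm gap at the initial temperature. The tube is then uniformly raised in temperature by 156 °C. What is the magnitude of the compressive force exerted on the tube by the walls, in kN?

Free thermal elongation = αΔT L = 22.1×10⁻⁶ × 156 × 1725 = 5.947 mm.
After closing the 2.8 mm clearance, 5.947 − 2.8 = 3.147 mm of expansion remains to be suppressed by the wall.
Compatibility: PL/(AE) = 3.147 mm, so σ = P/A = E × (3.147/1725) = 131.4 MPa.
Force on the wall = σA = 131.4 × 2725 mm² = 357.9 kN.

P ≈ 358 kN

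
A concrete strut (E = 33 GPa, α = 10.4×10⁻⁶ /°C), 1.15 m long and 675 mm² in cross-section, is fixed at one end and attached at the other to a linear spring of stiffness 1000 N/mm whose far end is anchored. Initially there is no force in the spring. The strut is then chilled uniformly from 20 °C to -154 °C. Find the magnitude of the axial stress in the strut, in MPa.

Free thermal contraction: δ_free = αΔT L = 10.4×10⁻⁶ × 174 × 1150 = 2.081 mm.
Let P be the tensile force in the spring. The strut extends elastically by PL/(AE) and the spring stretches by P/k; together these equal δ_free.
So P = δ_free / [L/(AE) + 1/k] = 2.081 / [ 1150/(675×33×10³) + 1/(1000) ].
P = 2.081 / 0.001052 = 1979 N.
σ = P/A = 1979/675 = 2.932 MPa.

σ ≈ 2.93 MPa (tensile)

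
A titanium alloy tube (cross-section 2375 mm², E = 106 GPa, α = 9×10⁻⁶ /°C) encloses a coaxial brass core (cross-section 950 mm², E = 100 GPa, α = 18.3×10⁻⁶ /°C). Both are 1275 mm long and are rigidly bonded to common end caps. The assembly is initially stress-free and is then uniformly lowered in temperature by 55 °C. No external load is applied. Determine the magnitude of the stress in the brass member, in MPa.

Equilibrium of a rigid end plate with no external load gives equal and opposite internal forces ±P in the two members. Since α_{brass} > α_{titanium alloy}, cooling drives the brass into tension and the titanium alloy into compression.
Compatibility of the two members (thermal + elastic change equal): (α₁ − α₂)ΔT = P·[1/(A₁E₁) + 1/(A₂E₂)].
|α₁ − α₂|·ΔT = 9.3×10⁻⁶ × 55 = 0.0005115.
1/(A₁E₁) + 1/(A₂E₂) = 1/(2375×106×10³) + 1/(950×100×10³) = 1.45×10⁻⁸ N⁻¹.
So P = 0.0005115 / 1.45×10⁻⁸ = 35.28 kN.
σ_{brass} = P/A₂ = 35280/950 = 37.14 MPa, tensile.

σ ≈ 37.1 MPa (tensile)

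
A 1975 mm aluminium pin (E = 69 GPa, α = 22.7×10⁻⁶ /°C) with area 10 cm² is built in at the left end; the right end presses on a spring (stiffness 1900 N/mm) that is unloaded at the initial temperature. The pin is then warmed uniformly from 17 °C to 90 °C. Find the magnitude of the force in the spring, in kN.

Free thermal expansion: δ_free = αΔT L = 22.7×10⁻⁶ × 73 × 1975 = 3.273 mm.
Let P be the compressive force at the spring. The pin shortens elastically by PL/(AE) and the spring compresses by P/k; together these equal δ_free.
P [ L/(AE) + 1/k ] = δ_free → P [ 1975/(1000×69×10³) + 1/(1900) ] = 3.273.
P = 3.273 / 0.0005549 = 5898 N.

P ≈ 5.9 kN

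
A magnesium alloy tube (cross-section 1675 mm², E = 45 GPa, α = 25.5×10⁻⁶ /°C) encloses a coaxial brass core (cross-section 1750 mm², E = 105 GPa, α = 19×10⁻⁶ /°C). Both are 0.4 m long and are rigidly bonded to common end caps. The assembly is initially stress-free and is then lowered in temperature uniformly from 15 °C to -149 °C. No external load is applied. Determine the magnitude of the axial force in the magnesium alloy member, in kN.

P ≈ 57 kN (tensile in the magnesium alloy)

The magnesium alloy has the larger α, so on cooling it would change length more than the brass if both were free. The rigid plates force a common final length, so the magnesium alloy is put into tension and the brass into compression, with equal and opposite forces P (no external load).
Equating the net (thermal + elastic) strains gives |α₁ − α₂|·ΔT = P·[1/(A₁E₁) + 1/(A₂E₂)].
|α₁ − α₂|·ΔT = 6.5×10⁻⁶ × 164 = 0.001066.
1/(A₁E₁) + 1/(A₂E₂) = 1/(1675×45×10³) + 1/(1750×105×10³) = 1.871×10⁻⁸ N⁻¹.
So P = 0.001066 / 1.871×10⁻⁸ = 56.98 kN.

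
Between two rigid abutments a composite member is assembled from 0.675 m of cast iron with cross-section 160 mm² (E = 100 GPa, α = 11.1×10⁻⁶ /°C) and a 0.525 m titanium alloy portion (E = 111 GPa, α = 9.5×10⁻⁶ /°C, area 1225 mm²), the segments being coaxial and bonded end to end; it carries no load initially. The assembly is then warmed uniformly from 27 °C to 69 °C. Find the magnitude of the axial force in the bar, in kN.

With the walls removed the bar would change length by δ_free = Σ αᵢΔT Lᵢ = 11.1×10⁻⁶×42×675 + 9.5×10⁻⁶×42×525 = 0.5242 mm.
The rigid supports impose zero overall length change; the single axial force P common to all segments must satisfy P Σ Lᵢ/(AᵢEᵢ) = δ_free.
Σ Lᵢ/(AᵢEᵢ) = 675/(160×100×10³) + 525/(1225×111×10³) = 4.605×10⁻⁵ mm/N.
So P = 0.5242 / 4.605×10⁻⁵ = 11.38 kN, compressive.

P ≈ 11.4 kN (compressive)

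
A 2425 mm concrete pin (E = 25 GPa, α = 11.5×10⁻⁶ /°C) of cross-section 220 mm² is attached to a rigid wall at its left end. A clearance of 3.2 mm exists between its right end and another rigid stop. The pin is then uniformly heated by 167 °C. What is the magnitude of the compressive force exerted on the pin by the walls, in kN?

If the wall were absent the pin would grow by αΔT L = 11.5×10⁻⁶ × 167 × 2425 = 4.657 mm.
The gap closes (δ_free > 3.2 mm) and the wall then resists a further 4.657 − 3.2 = 1.457 mm of expansion.
So σ = E(δ_free − g)/L = 25×10³ × 1.457/2425 = 15.02 MPa.
Force on the wall = σA = 15.02 × 220 mm² = 3.305 kN.

P ≈ 3.31 kN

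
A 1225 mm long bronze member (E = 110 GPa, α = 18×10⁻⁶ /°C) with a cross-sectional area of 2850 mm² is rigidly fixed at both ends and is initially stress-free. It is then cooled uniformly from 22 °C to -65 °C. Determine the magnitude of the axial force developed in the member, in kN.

P ≈ 491 kN (tensile)

The ends cannot move, so σ = EαΔT = 110×10³ × 18×10⁻⁶ × 87 = 172.3 MPa.
P = AEαΔT = 2850 × 110×10³ × 18×10⁻⁶ × 87 = 490.9 kN (tensile).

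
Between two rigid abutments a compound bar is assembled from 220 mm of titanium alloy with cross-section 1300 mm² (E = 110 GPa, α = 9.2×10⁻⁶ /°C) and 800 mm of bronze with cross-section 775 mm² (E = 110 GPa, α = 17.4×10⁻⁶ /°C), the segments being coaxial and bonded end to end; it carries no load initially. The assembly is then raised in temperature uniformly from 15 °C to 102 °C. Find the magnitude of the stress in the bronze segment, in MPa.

With the walls removed the bar would change length by δ_free = Σ αᵢΔT Lᵢ = 9.2×10⁻⁶×87×220 + 17.4×10⁻⁶×87×800 = 1.387 mm.
The walls prevent any net length change, so an axial force P (same in every segment) develops. Compatibility: P · Σ Lᵢ/(AᵢEᵢ) = δ_free.
The series flexibility is Σ Lᵢ/(AᵢEᵢ) = 220/(1300×110×10³) + 800/(775×110×10³) = 1.092×10⁻⁵ mm/N.
P = 1.387 / 1.092×10⁻⁵ = 127000 N = 127 kN, compressive.
σ_{bronze} = P / A = 127000 / 775 = 163.9 MPa.

σ ≈ 164 MPa (compressive)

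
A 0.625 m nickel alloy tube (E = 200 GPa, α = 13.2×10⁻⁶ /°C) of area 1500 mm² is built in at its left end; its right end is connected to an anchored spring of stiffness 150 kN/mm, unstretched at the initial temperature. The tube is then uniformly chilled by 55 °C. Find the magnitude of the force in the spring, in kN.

Free thermal contraction: δ_free = αΔT L = 13.2×10⁻⁶ × 55 × 625 = 0.4537 mm.
With a force P in the spring, the elastic change of the tube is PL/(AE) and that of the spring is P/k; compatibility requires their sum to equal δ_free.
P [ L/(AE) + 1/k ] = δ_free → P [ 625/(1500×200×10³) + 1/(150×10³) ] = 0.4537.
P = 0.4537 / 8.75×10⁻⁶ = 51860 N.

P ≈ 51.9 kN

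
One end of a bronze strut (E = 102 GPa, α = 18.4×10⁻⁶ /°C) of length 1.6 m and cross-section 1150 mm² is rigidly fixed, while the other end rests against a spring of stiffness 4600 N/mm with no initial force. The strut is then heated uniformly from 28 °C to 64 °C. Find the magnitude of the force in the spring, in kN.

The unrestrained thermal change is αΔT L = 18.4×10⁻⁶ × 36 × 1600 = 1.06 mm.
Let P be the compressive force at the spring. The strut shortens elastically by PL/(AE) and the spring compresses by P/k; together these equal δ_free.
P [ L/(AE) + 1/k ] = δ_free → P [ 1600/(1150×102×10³) + 1/(4600) ] = 1.06.
P = 1.06 / 0.000231 = 4587 N.

P ≈ 4.59 kN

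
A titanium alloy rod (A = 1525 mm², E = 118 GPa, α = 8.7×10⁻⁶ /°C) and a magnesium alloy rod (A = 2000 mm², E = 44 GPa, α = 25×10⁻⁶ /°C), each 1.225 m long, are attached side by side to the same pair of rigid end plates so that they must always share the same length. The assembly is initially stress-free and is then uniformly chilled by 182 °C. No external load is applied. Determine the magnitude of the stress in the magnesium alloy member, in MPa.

Both members must finish at the same length. With the larger α, the magnesium alloy tends to over-contract; the plates restrain it, putting the magnesium alloy in tension and the titanium alloy in compression. With no external load the two internal forces are equal and opposite, magnitude P.
Setting the final lengths equal and cancelling L: (α₁ − α₂)ΔT = P/(A₁E₁) + P/(A₂E₂).
|α₁ − α₂|·ΔT = 16.3×10⁻⁶ × 182 = 0.002967.
1/(A₁E₁) + 1/(A₂E₂) = 1/(1525×118×10³) + 1/(2000×44×10³) = 1.692×10⁻⁸ N⁻¹.
P = 0.002967 / 1.692×10⁻⁸ = 175300 N = 175.3 kN.
σ_{magnesium alloy} = P/A₂ = 175300/2000 = 87.66 MPa, tensile.

σ ≈ 87.7 MPa (tensile)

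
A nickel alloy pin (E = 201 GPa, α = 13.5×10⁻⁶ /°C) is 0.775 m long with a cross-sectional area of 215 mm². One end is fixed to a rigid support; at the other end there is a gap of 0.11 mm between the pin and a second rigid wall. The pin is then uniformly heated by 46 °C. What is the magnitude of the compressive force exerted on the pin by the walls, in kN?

If the wall were absent the pin would grow by αΔT L = 13.5×10⁻⁶ × 46 × 775 = 0.4813 mm.
After closing the 0.11 mm clearance, 0.4813 − 0.11 = 0.3713 mm of expansion remains to be suppressed by the wall.
That suppressed elongation corresponds to σ = E·Δ/L = 201×10³ × 0.3713/775 = 96.29 MPa.
Force on the wall = σA = 96.29 × 215 mm² = 20.7 kN.

P ≈ 20.7 kN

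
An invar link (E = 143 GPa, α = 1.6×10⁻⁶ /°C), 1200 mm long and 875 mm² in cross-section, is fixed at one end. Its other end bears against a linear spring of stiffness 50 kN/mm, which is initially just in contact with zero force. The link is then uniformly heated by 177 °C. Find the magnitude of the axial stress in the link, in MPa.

σ ≈ 13.1 MPa (compressive)

The unrestrained thermal change is αΔT L = 1.6×10⁻⁶ × 177 × 1200 = 0.3398 mm.
Let P be the compressive force at the spring. The link shortens elastically by PL/(AE) and the spring compresses by P/k; together these equal δ_free.
So P = δ_free / [L/(AE) + 1/k] = 0.3398 / [ 1200/(875×143×10³) + 1/(50×10³) ].
P = 0.3398 / 2.959×10⁻⁵ = 11480 N.
σ = P/A = 11480/875 = 13.13 MPa.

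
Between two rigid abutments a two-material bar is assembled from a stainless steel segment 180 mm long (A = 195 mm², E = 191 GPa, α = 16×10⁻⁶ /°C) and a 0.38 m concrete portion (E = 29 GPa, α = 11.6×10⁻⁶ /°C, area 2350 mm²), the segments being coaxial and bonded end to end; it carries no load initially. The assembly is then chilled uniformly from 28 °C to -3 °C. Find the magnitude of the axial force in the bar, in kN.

If the supports were absent, the total length change would be Σ αᵢΔT Lᵢ = 16×10⁻⁶×31×180 + 11.6×10⁻⁶×31×380 = 0.2259 mm.
The walls prevent any net length change, so an axial force P (same in every segment) develops. Compatibility: P · Σ Lᵢ/(AᵢEᵢ) = δ_free.
Σ Lᵢ/(AᵢEᵢ) = 180/(195×191×10³) + 380/(2350×29×10³) = 1.041×10⁻⁵ mm/N.
P = 0.2259 / 1.041×10⁻⁵ = 21710 N = 21.71 kN, tensile.

P ≈ 21.7 kN (tensile)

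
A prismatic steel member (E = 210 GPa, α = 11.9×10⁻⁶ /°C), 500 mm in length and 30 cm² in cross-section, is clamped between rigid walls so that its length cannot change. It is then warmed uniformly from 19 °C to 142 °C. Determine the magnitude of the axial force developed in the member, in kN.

P ≈ 922 kN (compressive)

The ends cannot move, so σ = EαΔT = 210×10³ × 11.9×10⁻⁶ × 123 = 307.4 MPa.
P = AEαΔT = 3000 × 210×10³ × 11.9×10⁻⁶ × 123 = 922.1 kN (compressive).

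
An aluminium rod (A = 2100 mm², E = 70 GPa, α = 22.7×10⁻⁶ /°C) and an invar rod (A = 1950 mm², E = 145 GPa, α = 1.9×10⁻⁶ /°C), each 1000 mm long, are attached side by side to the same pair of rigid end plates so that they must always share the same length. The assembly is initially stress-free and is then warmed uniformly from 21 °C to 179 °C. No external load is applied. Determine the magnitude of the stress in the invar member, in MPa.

Both members must finish at the same length. With the larger α, the aluminium tends to over-expand; the plates restrain it, putting the aluminium in compression and the invar in tension. With no external load the two internal forces are equal and opposite, magnitude P.
Equating the net (thermal + elastic) strains gives |α₁ − α₂|·ΔT = P·[1/(A₁E₁) + 1/(A₂E₂)].
|α₁ − α₂|·ΔT = 20.8×10⁻⁶ × 158 = 0.003286.
1/(A₁E₁) + 1/(A₂E₂) = 1/(2100×70×10³) + 1/(1950×145×10³) = 1.034×10⁻⁸ N⁻¹.
So P = 0.003286 / 1.034×10⁻⁸ = 317.9 kN.
σ_{invar} = P/A₂ = 317900/1950 = 163 MPa, tensile.

σ ≈ 163 MPa (tensile)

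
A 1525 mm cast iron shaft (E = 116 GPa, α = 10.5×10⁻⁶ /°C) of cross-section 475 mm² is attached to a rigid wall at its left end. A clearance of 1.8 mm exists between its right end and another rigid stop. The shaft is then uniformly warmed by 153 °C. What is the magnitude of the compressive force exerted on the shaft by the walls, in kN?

P ≈ 23.5 kN

If the wall were absent the shaft would grow by αΔT L = 10.5×10⁻⁶ × 153 × 1525 = 2.45 mm.
After closing the 1.8 mm clearance, 2.45 − 1.8 = 0.6499 mm of expansion remains to be suppressed by the wall.
So σ = E(δ_free − g)/L = 116×10³ × 0.6499/1525 = 49.44 MPa.
Force on the wall = σA = 49.44 × 475 mm² = 23.48 kN.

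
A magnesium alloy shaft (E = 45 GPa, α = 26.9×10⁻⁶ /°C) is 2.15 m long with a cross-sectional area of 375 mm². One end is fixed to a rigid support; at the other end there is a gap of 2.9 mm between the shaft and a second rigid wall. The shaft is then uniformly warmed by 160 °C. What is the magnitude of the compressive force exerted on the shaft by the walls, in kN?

P ≈ 49.9 kN

Free thermal elongation = αΔT L = 26.9×10⁻⁶ × 160 × 2150 = 9.254 mm.
This exceeds the 2.9 mm gap, so the wall pushes back. The portion of expansion that must be recovered elastically is δ_free − gap = 9.254 − 2.9 = 6.354 mm.
That suppressed elongation corresponds to σ = E·Δ/L = 45×10³ × 6.354/2150 = 133 MPa.
P = σA = 133 × 375 = 49.87 kN.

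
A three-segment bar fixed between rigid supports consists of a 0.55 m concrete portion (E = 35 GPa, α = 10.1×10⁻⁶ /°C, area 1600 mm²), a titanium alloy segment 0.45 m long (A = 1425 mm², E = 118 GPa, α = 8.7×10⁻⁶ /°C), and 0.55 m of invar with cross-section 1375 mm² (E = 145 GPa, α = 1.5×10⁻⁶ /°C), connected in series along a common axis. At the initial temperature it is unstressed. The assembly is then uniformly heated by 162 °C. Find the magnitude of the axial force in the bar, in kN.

With the walls removed the bar would change length by δ_free = Σ αᵢΔT Lᵢ = 10.1×10⁻⁶×162×550 + 8.7×10⁻⁶×162×450 + 1.5×10⁻⁶×162×550 = 1.668 mm.
The rigid supports impose zero overall length change; the single axial force P common to all segments must satisfy P Σ Lᵢ/(AᵢEᵢ) = δ_free.
Σ Lᵢ/(AᵢEᵢ) = 550/(1600×35×10³) + 450/(1425×118×10³) + 550/(1375×145×10³) = 1.526×10⁻⁵ mm/N.
Hence P = δ_free / Σ(L/AE) = 1.668/1.526×10⁻⁵ = 109.3 kN (compressive).

P ≈ 109 kN (compressive)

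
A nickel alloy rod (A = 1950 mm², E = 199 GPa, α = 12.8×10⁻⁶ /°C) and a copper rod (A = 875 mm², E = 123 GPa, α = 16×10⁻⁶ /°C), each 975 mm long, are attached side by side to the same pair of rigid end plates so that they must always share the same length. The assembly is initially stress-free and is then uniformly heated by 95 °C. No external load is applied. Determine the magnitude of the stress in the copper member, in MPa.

The copper has the larger α, so on heating it would change length more than the nickel alloy if both were free. The rigid plates force a common final length, so the copper is put into compression and the nickel alloy into tension, with equal and opposite forces P (no external load).
Equating the net (thermal + elastic) strains gives |α₁ − α₂|·ΔT = P·[1/(A₁E₁) + 1/(A₂E₂)].
|α₁ − α₂|·ΔT = 3.2×10⁻⁶ × 95 = 0.000304.
1/(A₁E₁) + 1/(A₂E₂) = 1/(1950×199×10³) + 1/(875×123×10³) = 1.187×10⁻⁸ N⁻¹.
So P = 0.000304 / 1.187×10⁻⁸ = 25.61 kN.
σ_{copper} = P/A₂ = 25610/875 = 29.27 MPa, compressive.

σ ≈ 29.3 MPa (compressive)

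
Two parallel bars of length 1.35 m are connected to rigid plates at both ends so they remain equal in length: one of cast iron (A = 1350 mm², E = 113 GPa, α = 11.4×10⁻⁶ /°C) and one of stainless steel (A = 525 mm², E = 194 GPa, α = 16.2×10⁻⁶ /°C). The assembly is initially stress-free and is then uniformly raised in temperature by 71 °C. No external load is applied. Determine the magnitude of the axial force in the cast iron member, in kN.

P ≈ 20.8 kN (tensile in the cast iron)

Both members must finish at the same length. With the larger α, the stainless steel tends to over-expand; the plates restrain it, putting the stainless steel in compression and the cast iron in tension. With no external load the two internal forces are equal and opposite, magnitude P.
Setting the final lengths equal and cancelling L: (α₁ − α₂)ΔT = P/(A₁E₁) + P/(A₂E₂).
|α₁ − α₂|·ΔT = 4.8×10⁻⁶ × 71 = 0.0003408.
1/(A₁E₁) + 1/(A₂E₂) = 1/(1350×113×10³) + 1/(525×194×10³) = 1.637×10⁻⁸ N⁻¹.
P = 0.0003408 / 1.637×10⁻⁸ = 20810 N = 20.81 kN.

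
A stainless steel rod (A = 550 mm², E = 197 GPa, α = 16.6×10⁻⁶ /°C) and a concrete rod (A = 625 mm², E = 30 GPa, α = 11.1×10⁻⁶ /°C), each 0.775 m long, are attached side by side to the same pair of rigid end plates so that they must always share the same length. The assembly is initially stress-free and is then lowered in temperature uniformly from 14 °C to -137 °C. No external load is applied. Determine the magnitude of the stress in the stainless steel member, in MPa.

Equilibrium of a rigid end plate with no external load gives equal and opposite internal forces ±P in the two members. Since α_{stainless steel} > α_{concrete}, cooling drives the stainless steel into tension and the concrete into compression.
Equating the net (thermal + elastic) strains gives |α₁ − α₂|·ΔT = P·[1/(A₁E₁) + 1/(A₂E₂)].
|α₁ − α₂|·ΔT = 5.5×10⁻⁶ × 151 = 0.0008305.
1/(A₁E₁) + 1/(A₂E₂) = 1/(550×197×10³) + 1/(625×30×10³) = 6.256×10⁻⁸ N⁻¹.
P = 0.0008305 / 6.256×10⁻⁸ = 13270 N = 13.27 kN.
σ_{stainless steel} = P/A₁ = 13270/550 = 24.14 MPa, tensile.

σ ≈ 24.1 MPa (tensile)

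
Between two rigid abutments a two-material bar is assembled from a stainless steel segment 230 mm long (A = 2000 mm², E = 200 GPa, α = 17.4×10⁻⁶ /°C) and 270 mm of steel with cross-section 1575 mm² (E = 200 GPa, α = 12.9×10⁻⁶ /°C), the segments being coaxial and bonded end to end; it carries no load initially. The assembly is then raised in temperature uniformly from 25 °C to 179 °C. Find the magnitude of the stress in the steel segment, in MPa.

With the walls removed the bar would change length by δ_free = Σ αᵢΔT Lᵢ = 17.4×10⁻⁶×154×230 + 12.9×10⁻⁶×154×270 = 1.153 mm.
The rigid supports impose zero overall length change; the single axial force P common to all segments must satisfy P Σ Lᵢ/(AᵢEᵢ) = δ_free.
Σ Lᵢ/(AᵢEᵢ) = 230/(2000×200×10³) + 270/(1575×200×10³) = 1.432×10⁻⁶ mm/N.
P = 1.153 / 1.432×10⁻⁶ = 804900 N = 804.9 kN, compressive.
σ_{steel} = P / A = 804900 / 1575 = 511 MPa.

σ ≈ 511 MPa (compressive)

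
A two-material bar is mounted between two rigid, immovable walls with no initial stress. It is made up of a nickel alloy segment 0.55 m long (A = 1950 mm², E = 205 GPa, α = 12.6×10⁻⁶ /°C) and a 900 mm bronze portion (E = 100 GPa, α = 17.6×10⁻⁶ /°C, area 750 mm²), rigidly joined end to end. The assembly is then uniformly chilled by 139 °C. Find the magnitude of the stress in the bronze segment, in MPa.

With the walls removed the bar would change length by δ_free = Σ αᵢΔT Lᵢ = 12.6×10⁻⁶×139×550 + 17.6×10⁻⁶×139×900 = 3.165 mm.
The rigid supports impose zero overall length change; the single axial force P common to all segments must satisfy P Σ Lᵢ/(AᵢEᵢ) = δ_free.
Σ Lᵢ/(AᵢEᵢ) = 550/(1950×205×10³) + 900/(750×100×10³) = 1.338×10⁻⁵ mm/N.
P = 3.165 / 1.338×10⁻⁵ = 236600 N = 236.6 kN, tensile.
σ_{bronze} = P / A = 236600 / 750 = 315.5 MPa.

σ ≈ 315 MPa (tensile)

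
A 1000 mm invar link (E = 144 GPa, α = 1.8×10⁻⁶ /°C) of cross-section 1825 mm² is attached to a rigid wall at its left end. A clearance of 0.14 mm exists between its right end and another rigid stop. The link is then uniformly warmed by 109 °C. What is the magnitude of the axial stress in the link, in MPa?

σ ≈ 8.09 MPa (compressive)

If the wall were absent the link would grow by αΔT L = 1.8×10⁻⁶ × 109 × 1000 = 0.1962 mm.
After closing the 0.14 mm clearance, 0.1962 − 0.14 = 0.0562 mm of expansion remains to be suppressed by the wall.
So σ = E(δ_free − g)/L = 144×10³ × 0.0562/1000 = 8.093 MPa.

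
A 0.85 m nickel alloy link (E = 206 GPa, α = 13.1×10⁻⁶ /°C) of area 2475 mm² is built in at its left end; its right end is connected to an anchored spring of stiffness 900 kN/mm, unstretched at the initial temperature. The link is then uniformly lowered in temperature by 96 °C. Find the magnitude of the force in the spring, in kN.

P ≈ 385 kN

Free thermal contraction: δ_free = αΔT L = 13.1×10⁻⁶ × 96 × 850 = 1.069 mm.
With a force P in the spring, the elastic change of the link is PL/(AE) and that of the spring is P/k; compatibility requires their sum to equal δ_free.
So P = δ_free / [L/(AE) + 1/k] = 1.069 / [ 850/(2475×206×10³) + 1/(900×10³) ].
P = 1.069 / 2.778×10⁻⁶ = 384800 N.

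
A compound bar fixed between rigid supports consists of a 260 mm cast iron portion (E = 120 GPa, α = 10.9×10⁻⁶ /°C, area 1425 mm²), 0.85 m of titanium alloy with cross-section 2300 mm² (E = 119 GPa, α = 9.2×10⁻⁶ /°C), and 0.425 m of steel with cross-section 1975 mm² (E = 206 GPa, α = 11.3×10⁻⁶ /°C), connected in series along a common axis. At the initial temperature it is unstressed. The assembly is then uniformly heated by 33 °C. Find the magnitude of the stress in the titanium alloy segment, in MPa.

With the walls removed the bar would change length by δ_free = Σ αᵢΔT Lᵢ = 10.9×10⁻⁶×33×260 + 9.2×10⁻⁶×33×850 + 11.3×10⁻⁶×33×425 = 0.5101 mm.
The rigid supports impose zero overall length change; the single axial force P common to all segments must satisfy P Σ Lᵢ/(AᵢEᵢ) = δ_free.
Σ Lᵢ/(AᵢEᵢ) = 260/(1425×120×10³) + 850/(2300×119×10³) + 425/(1975×206×10³) = 5.671×10⁻⁶ mm/N.
Hence P = δ_free / Σ(L/AE) = 0.5101/5.671×10⁻⁶ = 89.95 kN (compressive).
σ_{titanium alloy} = P / A = 89950 / 2300 = 39.11 MPa.

σ ≈ 39.1 MPa (compressive)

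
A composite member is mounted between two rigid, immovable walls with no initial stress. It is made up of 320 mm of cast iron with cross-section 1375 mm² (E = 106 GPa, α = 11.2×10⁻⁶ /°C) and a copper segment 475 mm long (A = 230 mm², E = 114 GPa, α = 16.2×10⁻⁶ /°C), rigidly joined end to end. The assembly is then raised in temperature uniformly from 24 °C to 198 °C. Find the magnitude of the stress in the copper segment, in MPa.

σ ≈ 420 MPa (compressive)

Free thermal expansion of the whole bar: Σ αᵢΔT Lᵢ = 11.2×10⁻⁶×174×320 + 16.2×10⁻⁶×174×475 = 1.963 mm.
The rigid supports impose zero overall length change; the single axial force P common to all segments must satisfy P Σ Lᵢ/(AᵢEᵢ) = δ_free.
The series flexibility is Σ Lᵢ/(AᵢEᵢ) = 320/(1375×106×10³) + 475/(230×114×10³) = 2.031×10⁻⁵ mm/N.
So P = 1.963 / 2.031×10⁻⁵ = 96.62 kN, compressive.
σ_{copper} = P / A = 96620 / 230 = 420.1 MPa.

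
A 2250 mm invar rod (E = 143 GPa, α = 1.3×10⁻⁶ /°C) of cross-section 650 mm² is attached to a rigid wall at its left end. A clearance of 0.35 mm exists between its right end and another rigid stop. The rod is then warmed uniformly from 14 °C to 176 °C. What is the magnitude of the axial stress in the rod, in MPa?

σ ≈ 7.87 MPa (compressive)

Free thermal elongation = αΔT L = 1.3×10⁻⁶ × 162 × 2250 = 0.4738 mm.
This exceeds the 0.35 mm gap, so the wall pushes back. The portion of expansion that must be recovered elastically is δ_free − gap = 0.4738 − 0.35 = 0.1239 mm.
So σ = E(δ_free − g)/L = 143×10³ × 0.1239/2250 = 7.871 MPa.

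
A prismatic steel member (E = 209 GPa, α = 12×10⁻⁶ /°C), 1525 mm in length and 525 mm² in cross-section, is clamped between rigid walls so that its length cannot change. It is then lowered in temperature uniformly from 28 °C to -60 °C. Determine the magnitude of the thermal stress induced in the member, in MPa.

σ ≈ 221 MPa (tensile)

With length fixed, the mechanical strain must cancel the thermal strain αΔT = 12×10⁻⁶ × 88 = 1056×10⁻⁶.
Hence σ = E·αΔT = 209×10³ × 1056×10⁻⁶ = 220.7 MPa, tensile.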